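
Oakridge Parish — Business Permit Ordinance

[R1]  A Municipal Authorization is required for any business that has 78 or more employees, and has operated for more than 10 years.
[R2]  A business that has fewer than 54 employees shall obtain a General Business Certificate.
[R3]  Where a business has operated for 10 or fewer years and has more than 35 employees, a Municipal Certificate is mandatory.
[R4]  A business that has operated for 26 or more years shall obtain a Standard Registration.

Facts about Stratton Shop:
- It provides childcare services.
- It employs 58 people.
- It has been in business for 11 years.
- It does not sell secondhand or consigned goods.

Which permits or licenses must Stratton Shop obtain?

None

[R1] employees 58 < 78; years in business 11 > 10 → Municipal Authorization not required.
[R2] employees 58 ≥ 54 → General Business Certificate not required.
[R3] years in business 11 > 10; employees 58 > 35 → Municipal Certificate not required.
[R4] years in business 11 < 26 → Standard Registration not required.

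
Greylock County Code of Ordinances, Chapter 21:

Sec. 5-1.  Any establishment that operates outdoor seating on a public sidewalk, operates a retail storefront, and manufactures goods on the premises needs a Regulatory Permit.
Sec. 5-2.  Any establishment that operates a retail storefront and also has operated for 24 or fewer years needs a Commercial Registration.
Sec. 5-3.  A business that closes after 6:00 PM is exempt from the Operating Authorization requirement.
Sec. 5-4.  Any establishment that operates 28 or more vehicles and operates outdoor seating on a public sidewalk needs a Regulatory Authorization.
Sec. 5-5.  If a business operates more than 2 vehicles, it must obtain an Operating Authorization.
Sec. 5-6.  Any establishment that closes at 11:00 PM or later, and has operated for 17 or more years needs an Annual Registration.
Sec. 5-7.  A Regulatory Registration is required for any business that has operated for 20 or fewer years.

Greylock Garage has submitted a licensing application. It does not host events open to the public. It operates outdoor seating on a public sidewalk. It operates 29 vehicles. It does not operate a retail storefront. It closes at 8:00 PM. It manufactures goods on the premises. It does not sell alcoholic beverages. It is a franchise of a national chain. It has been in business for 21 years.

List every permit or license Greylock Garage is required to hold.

Sec. 5-1. operates outdoor seating on a public sidewalk; does not operate a retail storefront; manufactures goods on the premises → Regulatory Permit not required.
Sec. 5-2. does not operate a retail storefront; years in business 21 ≤ 24 → Commercial Registration not required.
Sec. 5-3. closes 8:00 PM, after 6:00 PM → exempt from Operating Authorization.
Sec. 5-4. vehicles 29 ≥ 28; operates outdoor seating on a public sidewalk → Regulatory Authorization required.
Sec. 5-5. vehicles 29 > 2 → Operating Authorization required.
Sec. 5-6. closes 8:00 PM, at/before 11:00 PM; years in business 21 ≥ 17 → Annual Registration not required.
Sec. 5-7. years in business 21 > 20 → Regulatory Registration not required.

Regulatory Authorization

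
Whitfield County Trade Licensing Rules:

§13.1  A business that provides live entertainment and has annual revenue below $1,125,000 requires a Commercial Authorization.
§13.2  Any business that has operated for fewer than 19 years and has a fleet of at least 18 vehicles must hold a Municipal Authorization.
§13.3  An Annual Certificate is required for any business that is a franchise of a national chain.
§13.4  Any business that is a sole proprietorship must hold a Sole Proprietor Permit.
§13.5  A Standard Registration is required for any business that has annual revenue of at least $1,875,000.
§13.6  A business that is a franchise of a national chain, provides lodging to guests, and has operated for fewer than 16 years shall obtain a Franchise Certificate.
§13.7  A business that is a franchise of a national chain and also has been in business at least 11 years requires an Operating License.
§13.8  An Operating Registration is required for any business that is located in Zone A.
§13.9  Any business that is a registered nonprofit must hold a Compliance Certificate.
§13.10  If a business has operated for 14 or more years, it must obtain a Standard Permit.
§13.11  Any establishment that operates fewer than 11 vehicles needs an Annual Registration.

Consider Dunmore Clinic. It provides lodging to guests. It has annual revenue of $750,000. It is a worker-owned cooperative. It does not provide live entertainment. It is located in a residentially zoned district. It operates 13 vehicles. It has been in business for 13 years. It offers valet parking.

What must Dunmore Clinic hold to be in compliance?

None

§13.1 does not provide live entertainment; revenue $750,000 < $1,125,000 → Commercial Authorization not required.
§13.2 years in business 13 < 19; vehicles 13 < 18 → Municipal Authorization not required.
§13.3 is a worker-owned cooperative (not: is a franchise of a national chain) → Annual Certificate not required.
§13.4 is a worker-owned cooperative (not: is a sole proprietorship) → Sole Proprietor Permit not required.
§13.5 revenue $750,000 < $1,875,000 → Standard Registration not required.
§13.6 is a worker-owned cooperative (not: is a franchise of a national chain); provides lodging to guests; years in business 13 < 16 → Franchise Certificate not required.
§13.7 is a worker-owned cooperative (not: is a franchise of a national chain); years in business 13 ≥ 11 → Operating License not required.
§13.8 is located in a residentially zoned district (not: is located in Zone A) → Operating Registration not required.
§13.9 is a worker-owned cooperative (not: is a registered nonprofit) → Compliance Certificate not required.
§13.10 years in business 13 < 14 → Standard Permit not required.
§13.11 vehicles 13 ≥ 11 → Annual Registration not required.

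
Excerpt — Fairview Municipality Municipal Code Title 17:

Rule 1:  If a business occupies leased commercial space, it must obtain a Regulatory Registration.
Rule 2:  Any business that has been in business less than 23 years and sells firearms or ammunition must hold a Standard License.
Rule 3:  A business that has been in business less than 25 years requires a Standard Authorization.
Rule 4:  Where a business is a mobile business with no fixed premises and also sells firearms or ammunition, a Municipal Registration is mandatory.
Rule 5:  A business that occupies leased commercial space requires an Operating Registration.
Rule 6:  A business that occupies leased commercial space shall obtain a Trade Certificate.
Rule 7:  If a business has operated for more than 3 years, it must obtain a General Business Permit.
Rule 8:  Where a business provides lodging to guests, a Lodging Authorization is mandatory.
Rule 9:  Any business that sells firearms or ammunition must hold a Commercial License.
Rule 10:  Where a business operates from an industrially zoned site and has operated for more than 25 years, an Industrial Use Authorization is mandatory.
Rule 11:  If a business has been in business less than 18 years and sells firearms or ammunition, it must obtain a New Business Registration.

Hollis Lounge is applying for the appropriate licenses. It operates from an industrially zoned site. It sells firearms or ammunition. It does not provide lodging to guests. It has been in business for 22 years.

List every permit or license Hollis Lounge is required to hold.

Commercial License, General Business Permit, Standard Authorization, Standard License

Rule 1: operates from an industrially zoned site (not: occupies leased commercial space) → Regulatory Registration not required.
Rule 2: years in business 22 < 23; sells firearms or ammunition → Standard License required.
Rule 3: years in business 22 < 25 → Standard Authorization required.
Rule 4: operates from an industrially zoned site (not: is a mobile business with no fixed premises); sells firearms or ammunition → Municipal Registration not required.
Rule 5: operates from an industrially zoned site (not: occupies leased commercial space) → Operating Registration not required.
Rule 6: operates from an industrially zoned site (not: occupies leased commercial space) → Trade Certificate not required.
Rule 7: years in business 22 > 3 → General Business Permit required.
Rule 8: does not provide lodging to guests → Lodging Authorization not required.
Rule 9: sells firearms or ammunition → Commercial License required.
Rule 10: operates from an industrially zoned site; years in business 22 ≤ 25 → Industrial Use Authorization not required.
Rule 11: years in business 22 ≥ 18; sells firearms or ammunition → New Business Registration not required.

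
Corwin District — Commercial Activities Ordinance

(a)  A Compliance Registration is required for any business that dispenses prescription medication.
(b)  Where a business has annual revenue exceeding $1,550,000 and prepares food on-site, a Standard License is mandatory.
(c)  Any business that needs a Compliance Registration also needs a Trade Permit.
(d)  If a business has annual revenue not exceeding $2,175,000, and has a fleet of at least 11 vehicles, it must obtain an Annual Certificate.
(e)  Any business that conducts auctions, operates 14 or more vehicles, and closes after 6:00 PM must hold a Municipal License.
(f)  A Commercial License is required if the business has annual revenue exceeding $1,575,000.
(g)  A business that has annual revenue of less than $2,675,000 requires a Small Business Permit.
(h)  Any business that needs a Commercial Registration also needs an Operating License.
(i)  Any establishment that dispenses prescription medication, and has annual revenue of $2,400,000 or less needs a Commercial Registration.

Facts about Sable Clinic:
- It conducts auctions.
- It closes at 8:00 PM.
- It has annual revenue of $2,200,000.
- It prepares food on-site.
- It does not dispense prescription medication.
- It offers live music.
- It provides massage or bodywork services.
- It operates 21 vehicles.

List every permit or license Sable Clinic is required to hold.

(a) does not dispense prescription medication → Compliance Registration not required.
(b) revenue $2,200,000 > $1,550,000; prepares food on-site → Standard License required.
(c) Compliance Registration is not required → no effect.
(d) revenue $2,200,000 > $2,175,000; vehicles 21 ≥ 11 → Annual Certificate not required.
(e) conducts auctions; vehicles 21 ≥ 14; closes 8:00 PM, after 6:00 PM → Municipal License required.
(f) revenue $2,200,000 > $1,575,000 → Commercial License required.
(g) revenue $2,200,000 < $2,675,000 → Small Business Permit required.
(h) Commercial Registration is not required → no effect.
(i) does not dispense prescription medication; revenue $2,200,000 ≤ $2,400,000 → Commercial Registration not required.

Commercial License, Municipal License, Small Business Permit, Standard License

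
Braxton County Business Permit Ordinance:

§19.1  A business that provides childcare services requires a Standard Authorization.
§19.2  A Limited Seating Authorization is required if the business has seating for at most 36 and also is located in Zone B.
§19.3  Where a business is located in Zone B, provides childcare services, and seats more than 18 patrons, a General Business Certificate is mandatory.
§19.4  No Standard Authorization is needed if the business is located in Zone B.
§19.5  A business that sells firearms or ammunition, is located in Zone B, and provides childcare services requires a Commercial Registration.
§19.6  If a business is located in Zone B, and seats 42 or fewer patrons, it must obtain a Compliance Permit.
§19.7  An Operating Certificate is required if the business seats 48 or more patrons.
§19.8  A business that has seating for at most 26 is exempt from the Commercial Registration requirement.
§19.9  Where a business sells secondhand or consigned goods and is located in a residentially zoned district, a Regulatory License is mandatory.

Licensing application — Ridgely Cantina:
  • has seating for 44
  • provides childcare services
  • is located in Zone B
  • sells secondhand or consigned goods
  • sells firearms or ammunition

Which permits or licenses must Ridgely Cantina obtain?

Commercial Registration, General Business Certificate

§19.1 provides childcare services → Standard Authorization required.
§19.2 seating 44 > 36; is located in Zone B → Limited Seating Authorization not required.
§19.3 is located in Zone B; provides childcare services; seating 44 > 18 → General Business Certificate required.
§19.4 is located in Zone B → exempt from Standard Authorization.
§19.5 sells firearms or ammunition; is located in Zone B; provides childcare services → Commercial Registration required.
§19.6 is located in Zone B; seating 44 > 42 → Compliance Permit not required.
§19.7 seating 44 < 48 → Operating Certificate not required.
§19.8 seating 44 > 26 → Commercial Registration exemption does not apply.
§19.9 sells secondhand or consigned goods; is located in Zone B (not: is located in a residentially zoned district) → Regulatory License not required.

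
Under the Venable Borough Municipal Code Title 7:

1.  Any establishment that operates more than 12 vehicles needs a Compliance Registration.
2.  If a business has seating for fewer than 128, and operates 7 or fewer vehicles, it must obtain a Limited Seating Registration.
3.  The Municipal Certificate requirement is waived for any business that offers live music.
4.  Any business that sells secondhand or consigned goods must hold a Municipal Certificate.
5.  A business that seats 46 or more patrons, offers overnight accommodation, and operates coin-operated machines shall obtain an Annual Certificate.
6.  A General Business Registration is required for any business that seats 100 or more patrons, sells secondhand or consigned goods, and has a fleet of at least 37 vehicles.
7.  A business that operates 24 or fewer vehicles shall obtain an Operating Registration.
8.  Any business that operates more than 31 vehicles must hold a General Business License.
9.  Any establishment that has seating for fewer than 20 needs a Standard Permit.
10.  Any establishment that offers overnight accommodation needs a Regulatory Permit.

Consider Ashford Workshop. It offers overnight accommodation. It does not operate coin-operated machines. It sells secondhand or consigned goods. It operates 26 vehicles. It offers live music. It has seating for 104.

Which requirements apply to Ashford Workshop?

Compliance Registration, Regulatory Permit

1. vehicles 26 > 12 → Compliance Registration required.
2. seating 104 < 128; vehicles 26 > 7 → Limited Seating Registration not required.
3. offers live music → exempt from Municipal Certificate.
4. sells secondhand or consigned goods → Municipal Certificate required.
5. seating 104 ≥ 46; offers overnight accommodation; does not operate coin-operated machines → Annual Certificate not required.
6. seating 104 ≥ 100; sells secondhand or consigned goods; vehicles 26 < 37 → General Business Registration not required.
7. vehicles 26 > 24 → Operating Registration not required.
8. vehicles 26 ≤ 31 → General Business License not required.
9. seating 104 ≥ 20 → Standard Permit not required.
10. offers overnight accommodation → Regulatory Permit required.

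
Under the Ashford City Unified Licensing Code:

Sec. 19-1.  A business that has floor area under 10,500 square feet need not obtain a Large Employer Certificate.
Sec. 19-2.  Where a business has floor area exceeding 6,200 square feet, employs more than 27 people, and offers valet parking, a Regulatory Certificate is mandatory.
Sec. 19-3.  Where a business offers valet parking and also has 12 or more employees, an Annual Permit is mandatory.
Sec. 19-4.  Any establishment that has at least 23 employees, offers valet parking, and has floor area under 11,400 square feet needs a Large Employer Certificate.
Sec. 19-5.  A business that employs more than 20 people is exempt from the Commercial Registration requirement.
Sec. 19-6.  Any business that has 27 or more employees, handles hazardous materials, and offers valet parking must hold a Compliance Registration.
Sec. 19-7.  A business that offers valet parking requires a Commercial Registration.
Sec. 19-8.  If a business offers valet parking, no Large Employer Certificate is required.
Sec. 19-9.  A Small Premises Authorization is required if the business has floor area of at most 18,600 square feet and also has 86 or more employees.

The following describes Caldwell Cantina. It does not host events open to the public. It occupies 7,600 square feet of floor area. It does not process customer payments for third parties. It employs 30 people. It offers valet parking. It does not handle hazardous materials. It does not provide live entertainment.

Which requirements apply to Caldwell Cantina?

Sec. 19-1. floor area 7,600 square feet < 10,500 square feet → exempt from Large Employer Certificate.
Sec. 19-2. floor area 7,600 square feet > 6,200 square feet; employees 30 > 27; offers valet parking → Regulatory Certificate required.
Sec. 19-3. offers valet parking; employees 30 ≥ 12 → Annual Permit required.
Sec. 19-4. employees 30 ≥ 23; offers valet parking; floor area 7,600 square feet < 11,400 square feet → Large Employer Certificate required.
Sec. 19-5. employees 30 > 20 → exempt from Commercial Registration.
Sec. 19-6. employees 30 ≥ 27; does not handle hazardous materials; offers valet parking → Compliance Registration not required.
Sec. 19-7. offers valet parking → Commercial Registration required.
Sec. 19-8. offers valet parking → exempt from Large Employer Certificate.
Sec. 19-9. floor area 7,600 square feet ≤ 18,600 square feet; employees 30 < 86 → Small Premises Authorization not required.

Annual Permit, Regulatory Certificate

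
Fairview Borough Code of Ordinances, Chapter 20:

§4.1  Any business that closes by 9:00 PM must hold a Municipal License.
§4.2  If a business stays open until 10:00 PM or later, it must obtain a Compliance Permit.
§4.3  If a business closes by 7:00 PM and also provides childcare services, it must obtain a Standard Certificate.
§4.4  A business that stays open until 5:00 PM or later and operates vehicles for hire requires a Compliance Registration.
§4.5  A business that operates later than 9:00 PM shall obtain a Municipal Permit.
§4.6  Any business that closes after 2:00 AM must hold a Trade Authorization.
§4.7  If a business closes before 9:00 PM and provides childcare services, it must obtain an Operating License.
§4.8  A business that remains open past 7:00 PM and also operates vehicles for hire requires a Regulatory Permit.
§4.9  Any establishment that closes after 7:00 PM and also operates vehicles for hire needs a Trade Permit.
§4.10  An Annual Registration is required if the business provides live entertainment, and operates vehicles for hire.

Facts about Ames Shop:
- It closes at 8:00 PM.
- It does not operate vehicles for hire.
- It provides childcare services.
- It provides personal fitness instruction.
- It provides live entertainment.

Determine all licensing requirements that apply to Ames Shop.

§4.1 closes 8:00 PM, at/before 9:00 PM → Municipal License required.
§4.2 closes 8:00 PM, at/before 10:00 PM → Compliance Permit not required.
§4.3 closes 8:00 PM, after 7:00 PM; provides childcare services → Standard Certificate not required.
§4.4 closes 8:00 PM, after 5:00 PM; does not operate vehicles for hire → Compliance Registration not required.
§4.5 closes 8:00 PM, at/before 9:00 PM → Municipal Permit not required.
§4.6 closes 8:00 PM, at/before 2:00 AM → Trade Authorization not required.
§4.7 closes 8:00 PM, at/before 9:00 PM; provides childcare services → Operating License required.
§4.8 closes 8:00 PM, after 7:00 PM; does not operate vehicles for hire → Regulatory Permit not required.
§4.9 closes 8:00 PM, after 7:00 PM; does not operate vehicles for hire → Trade Permit not required.
§4.10 provides live entertainment; does not operate vehicles for hire → Annual Registration not required.

Municipal License, Operating License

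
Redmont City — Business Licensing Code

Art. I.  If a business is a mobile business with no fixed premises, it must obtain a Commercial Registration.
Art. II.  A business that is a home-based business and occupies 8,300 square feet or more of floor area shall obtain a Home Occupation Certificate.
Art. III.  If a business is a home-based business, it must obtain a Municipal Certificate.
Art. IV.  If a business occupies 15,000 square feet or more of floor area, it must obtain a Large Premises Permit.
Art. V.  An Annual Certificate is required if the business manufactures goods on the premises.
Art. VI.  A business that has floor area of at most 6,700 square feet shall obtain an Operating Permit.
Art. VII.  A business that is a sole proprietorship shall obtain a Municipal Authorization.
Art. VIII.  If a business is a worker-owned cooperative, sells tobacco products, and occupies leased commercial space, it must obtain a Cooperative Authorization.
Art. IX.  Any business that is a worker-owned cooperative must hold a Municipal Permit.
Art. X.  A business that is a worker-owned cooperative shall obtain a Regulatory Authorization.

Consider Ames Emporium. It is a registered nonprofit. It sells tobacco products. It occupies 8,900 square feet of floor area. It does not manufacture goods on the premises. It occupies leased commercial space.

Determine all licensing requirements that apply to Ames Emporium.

None

Art. I. occupies leased commercial space (not: is a mobile business with no fixed premises) → Commercial Registration not required.
Art. II. occupies leased commercial space (not: is a home-based business); floor area 8,900 square feet ≥ 8,300 square feet → Home Occupation Certificate not required.
Art. III. occupies leased commercial space (not: is a home-based business) → Municipal Certificate not required.
Art. IV. floor area 8,900 square feet < 15,000 square feet → Large Premises Permit not required.
Art. V. does not manufacture goods on the premises → Annual Certificate not required.
Art. VI. floor area 8,900 square feet > 6,700 square feet → Operating Permit not required.
Art. VII. is a registered nonprofit (not: is a sole proprietorship) → Municipal Authorization not required.
Art. VIII. is a registered nonprofit (not: is a worker-owned cooperative); sells tobacco products; occupies leased commercial space → Cooperative Authorization not required.
Art. IX. is a registered nonprofit (not: is a worker-owned cooperative) → Municipal Permit not required.
Art. X. is a registered nonprofit (not: is a worker-owned cooperative) → Regulatory Authorization not required.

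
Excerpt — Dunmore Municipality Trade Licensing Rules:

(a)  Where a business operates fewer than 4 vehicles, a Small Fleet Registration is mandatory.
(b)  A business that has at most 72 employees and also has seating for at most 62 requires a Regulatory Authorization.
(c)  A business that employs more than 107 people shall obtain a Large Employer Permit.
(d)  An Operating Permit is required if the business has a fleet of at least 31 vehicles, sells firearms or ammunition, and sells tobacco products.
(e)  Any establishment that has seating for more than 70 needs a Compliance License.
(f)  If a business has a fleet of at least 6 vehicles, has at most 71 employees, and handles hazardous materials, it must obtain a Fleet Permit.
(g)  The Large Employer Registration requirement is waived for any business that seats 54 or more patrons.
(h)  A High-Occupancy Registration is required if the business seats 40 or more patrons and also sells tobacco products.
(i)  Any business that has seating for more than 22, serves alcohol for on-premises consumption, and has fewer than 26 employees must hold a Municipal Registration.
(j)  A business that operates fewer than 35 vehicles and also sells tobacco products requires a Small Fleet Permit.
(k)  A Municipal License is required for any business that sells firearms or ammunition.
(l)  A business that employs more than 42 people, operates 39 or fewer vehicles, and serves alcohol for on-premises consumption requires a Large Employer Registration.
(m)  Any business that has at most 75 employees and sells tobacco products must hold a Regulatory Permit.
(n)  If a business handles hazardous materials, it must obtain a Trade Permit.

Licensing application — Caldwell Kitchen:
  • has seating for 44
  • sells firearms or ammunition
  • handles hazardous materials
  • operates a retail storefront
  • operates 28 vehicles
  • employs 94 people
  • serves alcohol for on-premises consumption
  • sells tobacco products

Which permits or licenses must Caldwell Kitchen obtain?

(a) vehicles 28 ≥ 4 → Small Fleet Registration not required.
(b) employees 94 > 72; seating 44 ≤ 62 → Regulatory Authorization not required.
(c) employees 94 ≤ 107 → Large Employer Permit not required.
(d) vehicles 28 < 31; sells firearms or ammunition; sells tobacco products → Operating Permit not required.
(e) seating 44 ≤ 70 → Compliance License not required.
(f) vehicles 28 ≥ 6; employees 94 > 71; handles hazardous materials → Fleet Permit not required.
(g) seating 44 < 54 → Large Employer Registration exemption does not apply.
(h) seating 44 ≥ 40; sells tobacco products → High-Occupancy Registration required.
(i) seating 44 > 22; serves alcohol for on-premises consumption; employees 94 ≥ 26 → Municipal Registration not required.
(j) vehicles 28 < 35; sells tobacco products → Small Fleet Permit required.
(k) sells firearms or ammunition → Municipal License required.
(l) employees 94 > 42; vehicles 28 ≤ 39; serves alcohol for on-premises consumption → Large Employer Registration required.
(m) employees 94 > 75; sells tobacco products → Regulatory Permit not required.
(n) handles hazardous materials → Trade Permit required.

High-Occupancy Registration, Large Employer Registration, Municipal License, Small Fleet Permit, Trade Permit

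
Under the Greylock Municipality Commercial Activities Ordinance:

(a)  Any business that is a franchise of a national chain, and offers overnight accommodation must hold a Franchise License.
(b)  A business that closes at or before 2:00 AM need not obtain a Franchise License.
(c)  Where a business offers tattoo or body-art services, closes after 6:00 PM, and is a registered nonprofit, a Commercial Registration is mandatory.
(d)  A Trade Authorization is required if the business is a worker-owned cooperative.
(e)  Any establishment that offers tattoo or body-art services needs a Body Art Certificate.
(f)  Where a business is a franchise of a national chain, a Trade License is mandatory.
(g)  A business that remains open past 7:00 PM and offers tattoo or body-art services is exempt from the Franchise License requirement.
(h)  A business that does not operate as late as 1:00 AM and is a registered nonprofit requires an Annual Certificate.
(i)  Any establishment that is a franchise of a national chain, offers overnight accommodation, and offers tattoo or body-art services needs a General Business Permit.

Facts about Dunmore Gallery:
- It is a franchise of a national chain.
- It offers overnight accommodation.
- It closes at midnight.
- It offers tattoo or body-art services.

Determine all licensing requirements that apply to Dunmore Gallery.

Body Art Certificate, General Business Permit, Trade License

(a) is a franchise of a national chain; offers overnight accommodation → Franchise License required.
(b) closes midnight, at/before 2:00 AM → exempt from Franchise License.
(c) offers tattoo or body-art services; closes midnight, after 6:00 PM; is a franchise of a national chain (not: is a registered nonprofit) → Commercial Registration not required.
(d) is a franchise of a national chain (not: is a worker-owned cooperative) → Trade Authorization not required.
(e) offers tattoo or body-art services → Body Art Certificate required.
(f) is a franchise of a national chain → Trade License required.
(g) closes midnight, after 7:00 PM; offers tattoo or body-art services → exempt from Franchise License.
(h) closes midnight, at/before 1:00 AM; is a franchise of a national chain (not: is a registered nonprofit) → Annual Certificate not required.
(i) is a franchise of a national chain; offers overnight accommodation; offers tattoo or body-art services → General Business Permit required.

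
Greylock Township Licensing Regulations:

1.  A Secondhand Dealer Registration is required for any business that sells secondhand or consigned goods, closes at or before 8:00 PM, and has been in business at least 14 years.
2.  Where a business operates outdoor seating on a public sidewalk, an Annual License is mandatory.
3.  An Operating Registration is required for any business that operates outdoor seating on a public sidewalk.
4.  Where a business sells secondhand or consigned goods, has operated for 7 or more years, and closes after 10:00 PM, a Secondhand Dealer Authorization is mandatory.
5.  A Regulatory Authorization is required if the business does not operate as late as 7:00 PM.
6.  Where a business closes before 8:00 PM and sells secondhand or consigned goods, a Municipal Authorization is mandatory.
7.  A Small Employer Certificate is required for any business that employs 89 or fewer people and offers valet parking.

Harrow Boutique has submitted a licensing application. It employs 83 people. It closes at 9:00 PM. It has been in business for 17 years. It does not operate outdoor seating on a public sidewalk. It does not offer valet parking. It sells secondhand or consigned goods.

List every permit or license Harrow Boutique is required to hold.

1. sells secondhand or consigned goods; closes 9:00 PM, after 8:00 PM; years in business 17 ≥ 14 → Secondhand Dealer Registration not required.
2. does not operate outdoor seating on a public sidewalk → Annual License not required.
3. does not operate outdoor seating on a public sidewalk → Operating Registration not required.
4. sells secondhand or consigned goods; years in business 17 ≥ 7; closes 9:00 PM, at/before 10:00 PM → Secondhand Dealer Authorization not required.
5. closes 9:00 PM, after 7:00 PM → Regulatory Authorization not required.
6. closes 9:00 PM, after 8:00 PM; sells secondhand or consigned goods → Municipal Authorization not required.
7. employees 83 ≤ 89; does not offer valet parking → Small Employer Certificate not required.

None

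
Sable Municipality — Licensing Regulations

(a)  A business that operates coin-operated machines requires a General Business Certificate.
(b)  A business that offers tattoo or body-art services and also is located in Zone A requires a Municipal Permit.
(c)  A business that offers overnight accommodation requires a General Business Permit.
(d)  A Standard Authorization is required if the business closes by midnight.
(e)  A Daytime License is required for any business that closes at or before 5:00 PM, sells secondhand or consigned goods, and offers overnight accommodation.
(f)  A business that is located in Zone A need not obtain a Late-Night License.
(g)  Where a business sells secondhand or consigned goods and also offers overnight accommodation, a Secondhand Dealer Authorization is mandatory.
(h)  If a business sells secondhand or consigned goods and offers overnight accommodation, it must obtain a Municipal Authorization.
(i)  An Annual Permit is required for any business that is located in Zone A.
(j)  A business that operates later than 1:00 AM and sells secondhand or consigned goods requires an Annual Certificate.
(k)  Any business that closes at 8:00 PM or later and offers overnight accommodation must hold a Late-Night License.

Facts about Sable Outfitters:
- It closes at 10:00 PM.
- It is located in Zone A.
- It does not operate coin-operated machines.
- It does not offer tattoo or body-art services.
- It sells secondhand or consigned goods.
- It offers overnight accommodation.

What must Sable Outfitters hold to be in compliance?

Annual Permit, General Business Permit, Municipal Authorization, Secondhand Dealer Authorization, Standard Authorization

(a) does not operate coin-operated machines → General Business Certificate not required.
(b) does not offer tattoo or body-art services; is located in Zone A → Municipal Permit not required.
(c) offers overnight accommodation → General Business Permit required.
(d) closes 10:00 PM, at/before midnight → Standard Authorization required.
(e) closes 10:00 PM, after 5:00 PM; sells secondhand or consigned goods; offers overnight accommodation → Daytime License not required.
(f) is located in Zone A → exempt from Late-Night License.
(g) sells secondhand or consigned goods; offers overnight accommodation → Secondhand Dealer Authorization required.
(h) sells secondhand or consigned goods; offers overnight accommodation → Municipal Authorization required.
(i) is located in Zone A → Annual Permit required.
(j) closes 10:00 PM, at/before 1:00 AM; sells secondhand or consigned goods → Annual Certificate not required.
(k) closes 10:00 PM, after 8:00 PM; offers overnight accommodation → Late-Night License required.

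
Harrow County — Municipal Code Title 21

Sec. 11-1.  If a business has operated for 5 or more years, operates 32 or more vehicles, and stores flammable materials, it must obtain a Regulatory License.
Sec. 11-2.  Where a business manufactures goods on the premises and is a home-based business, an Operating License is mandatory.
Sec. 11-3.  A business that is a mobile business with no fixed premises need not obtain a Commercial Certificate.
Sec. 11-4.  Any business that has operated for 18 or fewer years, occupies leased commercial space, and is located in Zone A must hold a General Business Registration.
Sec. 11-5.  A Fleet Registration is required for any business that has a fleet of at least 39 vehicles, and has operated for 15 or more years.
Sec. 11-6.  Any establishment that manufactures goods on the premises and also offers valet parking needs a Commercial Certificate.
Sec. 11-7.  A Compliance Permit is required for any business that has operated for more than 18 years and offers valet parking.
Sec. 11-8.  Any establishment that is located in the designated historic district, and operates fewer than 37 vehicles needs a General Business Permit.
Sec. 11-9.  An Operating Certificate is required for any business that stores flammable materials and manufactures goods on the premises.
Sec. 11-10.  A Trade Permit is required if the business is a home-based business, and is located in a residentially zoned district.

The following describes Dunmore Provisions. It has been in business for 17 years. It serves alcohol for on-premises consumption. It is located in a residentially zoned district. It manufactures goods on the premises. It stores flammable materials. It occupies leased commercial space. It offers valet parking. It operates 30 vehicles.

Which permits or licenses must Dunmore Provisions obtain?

Commercial Certificate, Operating Certificate

Sec. 11-1. years in business 17 ≥ 5; vehicles 30 < 32; stores flammable materials → Regulatory License not required.
Sec. 11-2. manufactures goods on the premises; occupies leased commercial space (not: is a home-based business) → Operating License not required.
Sec. 11-3. occupies leased commercial space (not: is a mobile business with no fixed premises) → Commercial Certificate exemption does not apply.
Sec. 11-4. years in business 17 ≤ 18; occupies leased commercial space; is located in a residentially zoned district (not: is located in Zone A) → General Business Registration not required.
Sec. 11-5. vehicles 30 < 39; years in business 17 ≥ 15 → Fleet Registration not required.
Sec. 11-6. manufactures goods on the premises; offers valet parking → Commercial Certificate required.
Sec. 11-7. years in business 17 ≤ 18; offers valet parking → Compliance Permit not required.
Sec. 11-8. is located in a residentially zoned district (not: is located in the designated historic district); vehicles 30 < 37 → General Business Permit not required.
Sec. 11-9. stores flammable materials; manufactures goods on the premises → Operating Certificate required.
Sec. 11-10. occupies leased commercial space (not: is a home-based business); is located in a residentially zoned district → Trade Permit not required.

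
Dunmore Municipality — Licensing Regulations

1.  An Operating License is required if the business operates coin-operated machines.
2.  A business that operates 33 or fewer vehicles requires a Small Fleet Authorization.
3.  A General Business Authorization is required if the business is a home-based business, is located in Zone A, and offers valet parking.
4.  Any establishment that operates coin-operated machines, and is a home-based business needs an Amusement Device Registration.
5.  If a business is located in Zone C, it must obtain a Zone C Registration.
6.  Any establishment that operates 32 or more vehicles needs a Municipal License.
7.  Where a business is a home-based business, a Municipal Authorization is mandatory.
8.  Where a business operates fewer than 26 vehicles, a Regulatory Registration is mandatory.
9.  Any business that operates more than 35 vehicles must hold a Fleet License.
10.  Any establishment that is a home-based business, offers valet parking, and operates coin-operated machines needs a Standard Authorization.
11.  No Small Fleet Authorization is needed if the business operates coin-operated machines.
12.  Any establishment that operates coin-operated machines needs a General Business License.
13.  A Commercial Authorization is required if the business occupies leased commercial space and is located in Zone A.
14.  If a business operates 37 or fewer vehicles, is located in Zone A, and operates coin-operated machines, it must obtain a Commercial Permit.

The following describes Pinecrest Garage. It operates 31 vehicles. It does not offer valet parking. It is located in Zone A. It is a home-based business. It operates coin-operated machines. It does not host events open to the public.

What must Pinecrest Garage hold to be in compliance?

1. operates coin-operated machines → Operating License required.
2. vehicles 31 ≤ 33 → Small Fleet Authorization required.
3. is a home-based business; is located in Zone A; does not offer valet parking → General Business Authorization not required.
4. operates coin-operated machines; is a home-based business → Amusement Device Registration required.
5. is located in Zone A (not: is located in Zone C) → Zone C Registration not required.
6. vehicles 31 < 32 → Municipal License not required.
7. is a home-based business → Municipal Authorization required.
8. vehicles 31 ≥ 26 → Regulatory Registration not required.
9. vehicles 31 ≤ 35 → Fleet License not required.
10. is a home-based business; does not offer valet parking; operates coin-operated machines → Standard Authorization not required.
11. operates coin-operated machines → exempt from Small Fleet Authorization.
12. operates coin-operated machines → General Business License required.
13. is a home-based business (not: occupies leased commercial space); is located in Zone A → Commercial Authorization not required.
14. vehicles 31 ≤ 37; is located in Zone A; operates coin-operated machines → Commercial Permit required.

Amusement Device Registration, Commercial Permit, General Business License, Municipal Authorization, Operating License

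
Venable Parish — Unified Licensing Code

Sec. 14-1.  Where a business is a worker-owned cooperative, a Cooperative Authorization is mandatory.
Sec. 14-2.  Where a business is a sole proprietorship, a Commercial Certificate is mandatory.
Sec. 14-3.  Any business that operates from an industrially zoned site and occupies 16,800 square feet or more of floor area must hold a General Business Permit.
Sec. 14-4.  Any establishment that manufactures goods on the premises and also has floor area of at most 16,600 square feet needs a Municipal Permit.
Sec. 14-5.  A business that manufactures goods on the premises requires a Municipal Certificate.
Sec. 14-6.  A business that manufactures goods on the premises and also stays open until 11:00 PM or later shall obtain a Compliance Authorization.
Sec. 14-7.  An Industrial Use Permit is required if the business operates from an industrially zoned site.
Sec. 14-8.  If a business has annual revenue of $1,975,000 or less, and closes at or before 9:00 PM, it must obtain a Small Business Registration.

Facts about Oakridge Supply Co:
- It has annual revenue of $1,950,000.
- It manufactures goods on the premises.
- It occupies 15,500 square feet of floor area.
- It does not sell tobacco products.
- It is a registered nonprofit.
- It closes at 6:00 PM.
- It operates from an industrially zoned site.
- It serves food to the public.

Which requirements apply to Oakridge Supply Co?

Industrial Use Permit, Municipal Certificate, Municipal Permit, Small Business Registration

Sec. 14-1. is a registered nonprofit (not: is a worker-owned cooperative) → Cooperative Authorization not required.
Sec. 14-2. is a registered nonprofit (not: is a sole proprietorship) → Commercial Certificate not required.
Sec. 14-3. operates from an industrially zoned site; floor area 15,500 square feet < 16,800 square feet → General Business Permit not required.
Sec. 14-4. manufactures goods on the premises; floor area 15,500 square feet ≤ 16,600 square feet → Municipal Permit required.
Sec. 14-5. manufactures goods on the premises → Municipal Certificate required.
Sec. 14-6. manufactures goods on the premises; closes 6:00 PM, at/before 11:00 PM → Compliance Authorization not required.
Sec. 14-7. operates from an industrially zoned site → Industrial Use Permit required.
Sec. 14-8. revenue $1,950,000 ≤ $1,975,000; closes 6:00 PM, at/before 9:00 PM → Small Business Registration required.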